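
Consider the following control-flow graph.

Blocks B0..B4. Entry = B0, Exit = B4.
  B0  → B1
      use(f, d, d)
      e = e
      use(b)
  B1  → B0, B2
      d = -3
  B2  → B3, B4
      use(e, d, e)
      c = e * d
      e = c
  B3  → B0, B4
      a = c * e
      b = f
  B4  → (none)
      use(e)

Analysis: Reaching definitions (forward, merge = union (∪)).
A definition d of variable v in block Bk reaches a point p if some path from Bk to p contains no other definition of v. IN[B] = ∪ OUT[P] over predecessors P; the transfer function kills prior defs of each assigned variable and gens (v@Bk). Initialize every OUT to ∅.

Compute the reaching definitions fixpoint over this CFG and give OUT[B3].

Per-block solution:
  B0:  IN={a@B3, b@B3, c@B2, d@B1, e@B0, e@B2}  OUT={a@B3, b@B3, c@B2, d@B1, e@B0}
  B1:  IN={a@B3, b@B3, c@B2, d@B1, e@B0}  OUT={a@B3, b@B3, c@B2, d@B1, e@B0}
  B2:  IN={a@B3, b@B3, c@B2, d@B1, e@B0}  OUT={a@B3, b@B3, c@B2, d@B1, e@B2}
  B3:  IN={a@B3, b@B3, c@B2, d@B1, e@B2}  OUT={a@B3, b@B3, c@B2, d@B1, e@B2}
  B4:  IN={a@B3, b@B3, c@B2, d@B1, e@B2}  OUT={a@B3, b@B3, c@B2, d@B1, e@B2}

Merge at B3: IN[B3] = OUT[B2] = {a@B3, b@B3, c@B2, d@B1, e@B2}
Applying B3's transfer function to that IN value gives OUT[B3] (row B3 above).

Answer: {a@B3, b@B3, c@B2, d@B1, e@B2}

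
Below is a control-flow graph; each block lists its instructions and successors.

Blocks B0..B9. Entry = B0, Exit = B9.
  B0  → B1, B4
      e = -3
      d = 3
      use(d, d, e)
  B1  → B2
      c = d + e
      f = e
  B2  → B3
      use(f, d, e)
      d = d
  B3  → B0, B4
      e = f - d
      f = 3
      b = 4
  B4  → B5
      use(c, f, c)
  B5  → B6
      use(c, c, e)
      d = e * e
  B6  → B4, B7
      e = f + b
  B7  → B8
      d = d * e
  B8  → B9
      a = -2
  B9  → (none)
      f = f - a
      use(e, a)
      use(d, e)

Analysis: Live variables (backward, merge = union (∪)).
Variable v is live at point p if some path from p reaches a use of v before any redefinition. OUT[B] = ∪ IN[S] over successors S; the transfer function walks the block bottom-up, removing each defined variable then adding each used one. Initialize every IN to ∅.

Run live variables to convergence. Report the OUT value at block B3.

Converged values:
  B0:   IN={b, c, f}   OUT={b, c, d, e, f}
  B1:   IN={d, e}   OUT={c, d, e, f}
  B2:   IN={c, d, e, f}   OUT={c, d, f}
  B3:   IN={c, d, f}   OUT={b, c, e, f}
  B4:   IN={b, c, e, f}   OUT={b, c, e, f}
  B5:   IN={b, c, e, f}   OUT={b, c, d, f}
  B6:   IN={b, c, d, f}   OUT={b, c, d, e, f}
  B7:   IN={d, e, f}   OUT={d, e, f}
  B8:   IN={d, e, f}   OUT={a, d, e, f}
  B9:   IN={a, d, e, f}   OUT={}

Merge at B3: OUT[B3] = IN[B0] ⊔ IN[B4] = {b, c, e, f}

Answer: {b, c, e, f}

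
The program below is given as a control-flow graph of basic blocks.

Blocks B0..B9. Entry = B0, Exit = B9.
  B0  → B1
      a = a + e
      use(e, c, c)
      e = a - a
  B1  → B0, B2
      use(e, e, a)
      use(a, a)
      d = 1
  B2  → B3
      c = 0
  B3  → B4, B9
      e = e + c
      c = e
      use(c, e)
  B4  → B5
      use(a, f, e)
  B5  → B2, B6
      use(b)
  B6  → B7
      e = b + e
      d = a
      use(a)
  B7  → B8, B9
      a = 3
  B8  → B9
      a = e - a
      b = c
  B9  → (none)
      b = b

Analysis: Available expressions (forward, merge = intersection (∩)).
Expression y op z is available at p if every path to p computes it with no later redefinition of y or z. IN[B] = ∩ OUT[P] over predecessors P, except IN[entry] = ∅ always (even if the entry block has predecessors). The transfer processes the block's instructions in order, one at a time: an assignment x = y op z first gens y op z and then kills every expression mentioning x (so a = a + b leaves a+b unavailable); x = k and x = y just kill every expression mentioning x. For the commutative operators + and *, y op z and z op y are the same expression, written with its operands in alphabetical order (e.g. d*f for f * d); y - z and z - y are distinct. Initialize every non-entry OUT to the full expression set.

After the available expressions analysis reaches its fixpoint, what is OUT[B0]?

Fixpoint table:
  B0:  IN={}  OUT={a-a}
  B1:  IN={a-a}  OUT={a-a}
  B2:  IN={a-a}  OUT={a-a}
  B3:  IN={a-a}  OUT={a-a}
  B4:  IN={a-a}  OUT={a-a}
  B5:  IN={a-a}  OUT={a-a}
  B6:  IN={a-a}  OUT={a-a}
  B7:  IN={a-a}  OUT={}
  B8:  IN={}  OUT={}
  B9:  IN={}  OUT={}

Merge at B0 (entry node, so the boundary value {} is joined with the incoming edge(s)): IN[B0] = {} ∩ OUT[B1] = {}
Applying B0's transfer function to that IN value gives OUT[B0] (row B0 above).

Answer: {a-a}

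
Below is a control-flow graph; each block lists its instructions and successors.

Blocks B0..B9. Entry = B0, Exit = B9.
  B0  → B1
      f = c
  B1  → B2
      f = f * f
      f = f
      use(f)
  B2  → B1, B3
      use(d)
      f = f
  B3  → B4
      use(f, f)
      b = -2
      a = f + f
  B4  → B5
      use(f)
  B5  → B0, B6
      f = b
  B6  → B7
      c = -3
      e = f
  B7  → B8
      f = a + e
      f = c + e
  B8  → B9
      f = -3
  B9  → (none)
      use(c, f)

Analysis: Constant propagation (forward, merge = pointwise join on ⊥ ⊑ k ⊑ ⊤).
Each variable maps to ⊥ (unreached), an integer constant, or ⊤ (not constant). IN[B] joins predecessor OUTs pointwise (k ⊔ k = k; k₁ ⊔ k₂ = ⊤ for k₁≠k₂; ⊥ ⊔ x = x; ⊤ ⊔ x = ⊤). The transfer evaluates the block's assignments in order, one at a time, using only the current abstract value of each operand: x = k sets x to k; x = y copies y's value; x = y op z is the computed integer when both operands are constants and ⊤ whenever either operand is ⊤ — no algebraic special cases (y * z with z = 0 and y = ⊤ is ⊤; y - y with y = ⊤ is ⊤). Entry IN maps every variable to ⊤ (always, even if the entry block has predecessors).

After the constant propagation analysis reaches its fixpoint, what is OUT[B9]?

Answer: {a: ⊤, b: -2, c: -3, d: ⊤, e: -2, f: -3}

Working:
Converged values:
  B0:  IN=(all ⊤)  OUT=(all ⊤)
  B1:  IN=(all ⊤)  OUT=(all ⊤)
  B2:  IN=(all ⊤)  OUT=(all ⊤)
  B3:  IN=(all ⊤)  OUT={b:-2; rest ⊤}
  B4:  IN={b:-2; rest ⊤}  OUT={b:-2; rest ⊤}
  B5:  IN={b:-2; rest ⊤}  OUT={b:-2, f:-2; rest ⊤}
  B6:  IN={b:-2, f:-2; rest ⊤}  OUT={b:-2, c:-3, e:-2, f:-2; rest ⊤}
  B7:  IN={b:-2, c:-3, e:-2, f:-2; rest ⊤}  OUT={b:-2, c:-3, e:-2, f:-5; rest ⊤}
  B8:  IN={b:-2, c:-3, e:-2, f:-5; rest ⊤}  OUT={b:-2, c:-3, e:-2, f:-3; rest ⊤}
  B9:  IN={b:-2, c:-3, e:-2, f:-3; rest ⊤}  OUT={b:-2, c:-3, e:-2, f:-3; rest ⊤}

Merge at B9: IN[B9] = OUT[B8] = {a: ⊤, b: -2, c: -3, d: ⊤, e: -2, f: -3}
Applying B9's transfer function to that IN value gives OUT[B9] (row B9 above).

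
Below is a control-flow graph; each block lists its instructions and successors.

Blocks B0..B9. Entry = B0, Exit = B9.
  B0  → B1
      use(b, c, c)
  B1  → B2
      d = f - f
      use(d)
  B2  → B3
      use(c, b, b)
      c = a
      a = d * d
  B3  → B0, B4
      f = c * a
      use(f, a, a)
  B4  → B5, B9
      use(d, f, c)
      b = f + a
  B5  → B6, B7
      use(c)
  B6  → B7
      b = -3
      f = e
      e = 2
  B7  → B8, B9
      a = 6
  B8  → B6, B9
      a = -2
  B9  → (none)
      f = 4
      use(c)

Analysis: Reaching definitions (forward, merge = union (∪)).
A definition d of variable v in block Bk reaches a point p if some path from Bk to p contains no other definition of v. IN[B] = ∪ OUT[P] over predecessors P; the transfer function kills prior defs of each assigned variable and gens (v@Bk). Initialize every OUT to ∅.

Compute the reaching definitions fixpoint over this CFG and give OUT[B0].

Per-block solution:
  B0:   IN={a@B2, c@B2, d@B1, f@B3}   OUT={a@B2, c@B2, d@B1, f@B3}
  B1:   IN={a@B2, c@B2, d@B1, f@B3}   OUT={a@B2, c@B2, d@B1, f@B3}
  B2:   IN={a@B2, c@B2, d@B1, f@B3}   OUT={a@B2, c@B2, d@B1, f@B3}
  B3:   IN={a@B2, c@B2, d@B1, f@B3}   OUT={a@B2, c@B2, d@B1, f@B3}
  B4:   IN={a@B2, c@B2, d@B1, f@B3}   OUT={a@B2, b@B4, c@B2, d@B1, f@B3}
  B5:   IN={a@B2, b@B4, c@B2, d@B1, f@B3}   OUT={a@B2, b@B4, c@B2, d@B1, f@B3}
  B6:   IN={a@B2, a@B8, b@B4, b@B6, c@B2, d@B1, e@B6, f@B3, f@B6}   OUT={a@B2, a@B8, b@B6, c@B2, d@B1, e@B6, f@B6}
  B7:   IN={a@B2, a@B8, b@B4, b@B6, c@B2, d@B1, e@B6, f@B3, f@B6}   OUT={a@B7, b@B4, b@B6, c@B2, d@B1, e@B6, f@B3, f@B6}
  B8:   IN={a@B7, b@B4, b@B6, c@B2, d@B1, e@B6, f@B3, f@B6}   OUT={a@B8, b@B4, b@B6, c@B2, d@B1, e@B6, f@B3, f@B6}
  B9:   IN={a@B2, a@B7, a@B8, b@B4, b@B6, c@B2, d@B1, e@B6, f@B3, f@B6}   OUT={a@B2, a@B7, a@B8, b@B4, b@B6, c@B2, d@B1, e@B6, f@B9}

Merge at B0 (entry node, so the boundary value {} is joined with the incoming edge(s)): IN[B0] = {} ⊔ OUT[B3] = {a@B2, c@B2, d@B1, f@B3}
Applying B0's transfer function to that IN value gives OUT[B0] (row B0 above).

Answer: {a@B2, c@B2, d@B1, f@B3}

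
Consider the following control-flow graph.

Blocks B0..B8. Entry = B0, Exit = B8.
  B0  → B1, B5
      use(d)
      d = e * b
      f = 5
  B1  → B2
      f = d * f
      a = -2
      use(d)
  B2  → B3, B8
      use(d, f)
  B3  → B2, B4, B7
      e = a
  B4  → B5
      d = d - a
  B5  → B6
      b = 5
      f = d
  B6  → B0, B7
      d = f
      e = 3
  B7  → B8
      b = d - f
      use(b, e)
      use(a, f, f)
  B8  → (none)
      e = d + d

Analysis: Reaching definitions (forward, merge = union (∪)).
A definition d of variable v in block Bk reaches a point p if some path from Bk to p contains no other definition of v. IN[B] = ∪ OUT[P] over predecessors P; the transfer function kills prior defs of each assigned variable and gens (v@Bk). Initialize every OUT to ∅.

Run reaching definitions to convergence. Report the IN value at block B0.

Fixpoint table:
  B0: | IN={a@B1, b@B5, d@B6, e@B6, f@B5} | OUT={a@B1, b@B5, d@B0, e@B6, f@B0}
  B1: | IN={a@B1, b@B5, d@B0, e@B6, f@B0} | OUT={a@B1, b@B5, d@B0, e@B6, f@B1}
  B2: | IN={a@B1, b@B5, d@B0, e@B3, e@B6, f@B1} | OUT={a@B1, b@B5, d@B0, e@B3, e@B6, f@B1}
  B3: | IN={a@B1, b@B5, d@B0, e@B3, e@B6, f@B1} | OUT={a@B1, b@B5, d@B0, e@B3, f@B1}
  B4: | IN={a@B1, b@B5, d@B0, e@B3, f@B1} | OUT={a@B1, b@B5, d@B4, e@B3, f@B1}
  B5: | IN={a@B1, b@B5, d@B0, d@B4, e@B3, e@B6, f@B0, f@B1} | OUT={a@B1, b@B5, d@B0, d@B4, e@B3, e@B6, f@B5}
  B6: | IN={a@B1, b@B5, d@B0, d@B4, e@B3, e@B6, f@B5} | OUT={a@B1, b@B5, d@B6, e@B6, f@B5}
  B7: | IN={a@B1, b@B5, d@B0, d@B6, e@B3, e@B6, f@B1, f@B5} | OUT={a@B1, b@B7, d@B0, d@B6, e@B3, e@B6, f@B1, f@B5}
  B8: | IN={a@B1, b@B5, b@B7, d@B0, d@B6, e@B3, e@B6, f@B1, f@B5} | OUT={a@B1, b@B5, b@B7, d@B0, d@B6, e@B8, f@B1, f@B5}

Merge at B0 (entry node, so the boundary value {} is joined with the incoming edge(s)): IN[B0] = {} ⊔ OUT[B6] = {a@B1, b@B5, d@B6, e@B6, f@B5}

Answer: {a@B1, b@B5, d@B6, e@B6, f@B5}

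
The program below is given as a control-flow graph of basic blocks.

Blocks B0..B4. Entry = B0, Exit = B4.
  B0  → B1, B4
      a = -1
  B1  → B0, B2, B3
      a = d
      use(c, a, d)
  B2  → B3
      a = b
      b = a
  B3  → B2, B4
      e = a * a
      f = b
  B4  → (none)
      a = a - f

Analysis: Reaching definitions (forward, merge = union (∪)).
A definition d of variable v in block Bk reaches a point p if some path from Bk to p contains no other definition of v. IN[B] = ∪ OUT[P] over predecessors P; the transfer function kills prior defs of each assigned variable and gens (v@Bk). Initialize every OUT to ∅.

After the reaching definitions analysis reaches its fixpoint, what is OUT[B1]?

Answer: {a@B1}

Derivation:
Converged values:
  B0:  IN={a@B1}  OUT={a@B0}
  B1:  IN={a@B0}  OUT={a@B1}
  B2:  IN={a@B1, a@B2, b@B2, e@B3, f@B3}  OUT={a@B2, b@B2, e@B3, f@B3}
  B3:  IN={a@B1, a@B2, b@B2, e@B3, f@B3}  OUT={a@B1, a@B2, b@B2, e@B3, f@B3}
  B4:  IN={a@B0, a@B1, a@B2, b@B2, e@B3, f@B3}  OUT={a@B4, b@B2, e@B3, f@B3}

Merge at B1: IN[B1] = OUT[B0] = {a@B0}
Applying B1's transfer function to that IN value gives OUT[B1] (row B1 above).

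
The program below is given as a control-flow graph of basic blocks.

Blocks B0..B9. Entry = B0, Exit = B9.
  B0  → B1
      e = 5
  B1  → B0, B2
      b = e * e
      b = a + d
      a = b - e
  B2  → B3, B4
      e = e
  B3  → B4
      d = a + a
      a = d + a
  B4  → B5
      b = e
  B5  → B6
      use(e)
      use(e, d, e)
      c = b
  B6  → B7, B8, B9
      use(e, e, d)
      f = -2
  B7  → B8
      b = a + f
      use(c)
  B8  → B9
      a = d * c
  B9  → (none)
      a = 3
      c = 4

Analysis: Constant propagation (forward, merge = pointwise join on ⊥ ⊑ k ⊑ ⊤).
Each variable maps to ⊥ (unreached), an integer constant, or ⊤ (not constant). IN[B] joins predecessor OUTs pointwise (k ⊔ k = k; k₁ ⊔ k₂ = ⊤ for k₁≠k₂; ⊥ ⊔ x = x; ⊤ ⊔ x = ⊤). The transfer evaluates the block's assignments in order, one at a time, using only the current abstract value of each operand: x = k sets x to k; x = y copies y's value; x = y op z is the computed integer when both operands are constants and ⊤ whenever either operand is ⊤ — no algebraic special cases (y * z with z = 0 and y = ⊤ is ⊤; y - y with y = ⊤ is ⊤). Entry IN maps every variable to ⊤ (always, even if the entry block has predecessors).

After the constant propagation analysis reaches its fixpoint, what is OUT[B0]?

Fixpoint table:
  B0: | IN=(all ⊤) | OUT={e:5; rest ⊤}
  B1: | IN={e:5; rest ⊤} | OUT={e:5; rest ⊤}
  B2: | IN={e:5; rest ⊤} | OUT={e:5; rest ⊤}
  B3: | IN={e:5; rest ⊤} | OUT={e:5; rest ⊤}
  B4: | IN={e:5; rest ⊤} | OUT={b:5, e:5; rest ⊤}
  B5: | IN={b:5, e:5; rest ⊤} | OUT={b:5, c:5, e:5; rest ⊤}
  B6: | IN={b:5, c:5, e:5; rest ⊤} | OUT={b:5, c:5, e:5, f:-2; rest ⊤}
  B7: | IN={b:5, c:5, e:5, f:-2; rest ⊤} | OUT={c:5, e:5, f:-2; rest ⊤}
  B8: | IN={c:5, e:5, f:-2; rest ⊤} | OUT={c:5, e:5, f:-2; rest ⊤}
  B9: | IN={c:5, e:5, f:-2; rest ⊤} | OUT={a:3, c:4, e:5, f:-2; rest ⊤}

Merge at B0 (entry node, so the boundary value (all ⊤) is joined with the incoming edge(s)): IN[B0] = (all ⊤) ⊔ OUT[B1] = {a: ⊤, b: ⊤, c: ⊤, d: ⊤, e: ⊤, f: ⊤}
Applying B0's transfer function to that IN value gives OUT[B0] (row B0 above).

Answer: {a: ⊤, b: ⊤, c: ⊤, d: ⊤, e: 5, f: ⊤}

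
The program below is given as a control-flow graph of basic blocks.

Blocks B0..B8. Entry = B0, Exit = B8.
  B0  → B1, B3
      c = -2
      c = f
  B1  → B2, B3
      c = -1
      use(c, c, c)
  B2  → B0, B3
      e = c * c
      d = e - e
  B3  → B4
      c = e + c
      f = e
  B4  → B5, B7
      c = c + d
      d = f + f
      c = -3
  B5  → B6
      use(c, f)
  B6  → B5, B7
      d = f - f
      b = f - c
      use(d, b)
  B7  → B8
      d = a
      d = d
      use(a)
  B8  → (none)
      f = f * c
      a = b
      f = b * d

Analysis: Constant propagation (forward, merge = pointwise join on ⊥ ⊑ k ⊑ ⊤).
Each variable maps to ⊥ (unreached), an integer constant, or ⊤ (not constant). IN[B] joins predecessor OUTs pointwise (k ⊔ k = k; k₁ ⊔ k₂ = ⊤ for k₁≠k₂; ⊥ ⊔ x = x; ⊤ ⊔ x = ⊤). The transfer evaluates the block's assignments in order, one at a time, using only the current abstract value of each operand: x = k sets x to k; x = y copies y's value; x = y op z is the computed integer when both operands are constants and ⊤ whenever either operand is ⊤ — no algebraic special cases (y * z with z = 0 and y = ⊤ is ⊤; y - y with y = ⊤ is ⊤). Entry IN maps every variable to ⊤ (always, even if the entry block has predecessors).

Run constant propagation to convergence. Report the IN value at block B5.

Answer: {a: ⊤, b: ⊤, c: -3, d: ⊤, e: ⊤, f: ⊤}

Working:
Converged values:
  B0: | IN=(all ⊤) | OUT=(all ⊤)
  B1: | IN=(all ⊤) | OUT={c:-1; rest ⊤}
  B2: | IN={c:-1; rest ⊤} | OUT={c:-1, d:0, e:1; rest ⊤}
  B3: | IN=(all ⊤) | OUT=(all ⊤)
  B4: | IN=(all ⊤) | OUT={c:-3; rest ⊤}
  B5: | IN={c:-3; rest ⊤} | OUT={c:-3; rest ⊤}
  B6: | IN={c:-3; rest ⊤} | OUT={c:-3; rest ⊤}
  B7: | IN={c:-3; rest ⊤} | OUT={c:-3; rest ⊤}
  B8: | IN={c:-3; rest ⊤} | OUT={c:-3; rest ⊤}

Merge at B5: IN[B5] = OUT[B4] ⊔ OUT[B6] = {a: ⊤, b: ⊤, c: -3, d: ⊤, e: ⊤, f: ⊤}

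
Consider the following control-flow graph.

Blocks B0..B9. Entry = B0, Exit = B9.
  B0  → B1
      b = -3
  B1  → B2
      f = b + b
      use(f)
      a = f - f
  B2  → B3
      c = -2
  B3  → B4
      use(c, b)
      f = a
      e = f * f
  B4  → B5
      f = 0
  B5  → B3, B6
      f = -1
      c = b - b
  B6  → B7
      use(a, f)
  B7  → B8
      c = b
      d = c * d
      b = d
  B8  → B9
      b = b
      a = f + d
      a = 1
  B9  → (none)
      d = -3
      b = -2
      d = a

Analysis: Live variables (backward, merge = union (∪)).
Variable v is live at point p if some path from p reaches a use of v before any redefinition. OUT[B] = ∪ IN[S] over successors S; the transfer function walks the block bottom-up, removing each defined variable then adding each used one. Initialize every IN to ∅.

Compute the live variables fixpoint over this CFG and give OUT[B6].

Per-block solution:
  B0:  IN={d}  OUT={b, d}
  B1:  IN={b, d}  OUT={a, b, d}
  B2:  IN={a, b, d}  OUT={a, b, c, d}
  B3:  IN={a, b, c, d}  OUT={a, b, d}
  B4:  IN={a, b, d}  OUT={a, b, d}
  B5:  IN={a, b, d}  OUT={a, b, c, d, f}
  B6:  IN={a, b, d, f}  OUT={b, d, f}
  B7:  IN={b, d, f}  OUT={b, d, f}
  B8:  IN={b, d, f}  OUT={a}
  B9:  IN={a}  OUT={}

Merge at B6: OUT[B6] = IN[B7] = {b, d, f}

Answer: {b, d, f}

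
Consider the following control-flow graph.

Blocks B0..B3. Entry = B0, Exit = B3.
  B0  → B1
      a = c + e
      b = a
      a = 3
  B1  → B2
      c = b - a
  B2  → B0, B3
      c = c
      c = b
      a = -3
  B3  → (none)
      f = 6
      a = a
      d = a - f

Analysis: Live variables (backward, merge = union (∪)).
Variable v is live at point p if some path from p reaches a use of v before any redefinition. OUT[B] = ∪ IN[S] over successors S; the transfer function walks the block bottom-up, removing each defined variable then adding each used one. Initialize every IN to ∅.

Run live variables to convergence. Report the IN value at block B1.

Fixpoint table:
  B0:  IN={c, e}  OUT={a, b, e}
  B1:  IN={a, b, e}  OUT={b, c, e}
  B2:  IN={b, c, e}  OUT={a, c, e}
  B3:  IN={a}  OUT={}

Merge at B1: OUT[B1] = IN[B2] = {b, c, e}
Applying B1's transfer function to that OUT value gives IN[B1] (row B1 above).

Answer: {a, b, e}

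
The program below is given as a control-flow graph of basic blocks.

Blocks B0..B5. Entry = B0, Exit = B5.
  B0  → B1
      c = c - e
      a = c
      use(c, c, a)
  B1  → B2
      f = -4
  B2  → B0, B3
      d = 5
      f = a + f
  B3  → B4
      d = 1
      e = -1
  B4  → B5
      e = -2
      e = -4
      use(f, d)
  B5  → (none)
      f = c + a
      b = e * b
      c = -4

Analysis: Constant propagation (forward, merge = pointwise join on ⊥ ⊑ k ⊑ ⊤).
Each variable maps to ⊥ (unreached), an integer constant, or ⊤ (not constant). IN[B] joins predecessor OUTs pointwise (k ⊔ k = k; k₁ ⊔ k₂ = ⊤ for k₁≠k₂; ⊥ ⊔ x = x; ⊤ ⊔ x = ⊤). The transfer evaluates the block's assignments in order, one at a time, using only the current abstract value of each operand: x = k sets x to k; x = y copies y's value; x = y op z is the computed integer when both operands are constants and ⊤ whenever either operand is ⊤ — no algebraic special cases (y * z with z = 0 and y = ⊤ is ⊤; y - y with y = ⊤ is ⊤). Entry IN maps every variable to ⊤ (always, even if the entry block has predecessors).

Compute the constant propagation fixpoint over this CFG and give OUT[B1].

Per-block solution:
  B0:   IN=(all ⊤)   OUT=(all ⊤)
  B1:   IN=(all ⊤)   OUT={f:-4; rest ⊤}
  B2:   IN={f:-4; rest ⊤}   OUT={d:5; rest ⊤}
  B3:   IN={d:5; rest ⊤}   OUT={d:1, e:-1; rest ⊤}
  B4:   IN={d:1, e:-1; rest ⊤}   OUT={d:1, e:-4; rest ⊤}
  B5:   IN={d:1, e:-4; rest ⊤}   OUT={c:-4, d:1, e:-4; rest ⊤}

Merge at B1: IN[B1] = OUT[B0] = {a: ⊤, b: ⊤, c: ⊤, d: ⊤, e: ⊤, f: ⊤}
Applying B1's transfer function to that IN value gives OUT[B1] (row B1 above).

Answer: {a: ⊤, b: ⊤, c: ⊤, d: ⊤, e: ⊤, f: -4}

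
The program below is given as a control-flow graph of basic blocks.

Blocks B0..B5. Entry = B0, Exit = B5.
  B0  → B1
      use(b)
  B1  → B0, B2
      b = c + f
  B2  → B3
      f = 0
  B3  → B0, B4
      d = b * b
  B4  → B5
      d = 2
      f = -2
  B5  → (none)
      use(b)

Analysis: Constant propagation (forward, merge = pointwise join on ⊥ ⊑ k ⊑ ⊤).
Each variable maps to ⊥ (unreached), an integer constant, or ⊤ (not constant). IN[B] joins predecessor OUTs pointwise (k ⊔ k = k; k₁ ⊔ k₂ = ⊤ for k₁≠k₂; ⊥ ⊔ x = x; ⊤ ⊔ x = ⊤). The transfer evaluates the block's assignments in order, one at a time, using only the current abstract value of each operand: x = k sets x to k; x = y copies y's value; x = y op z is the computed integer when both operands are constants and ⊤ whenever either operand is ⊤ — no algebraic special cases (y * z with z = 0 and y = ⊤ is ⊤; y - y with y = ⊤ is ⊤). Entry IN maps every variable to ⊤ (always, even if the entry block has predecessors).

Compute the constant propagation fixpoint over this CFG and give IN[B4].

Per-block solution:
  B0:   IN=(all ⊤)   OUT=(all ⊤)
  B1:   IN=(all ⊤)   OUT=(all ⊤)
  B2:   IN=(all ⊤)   OUT={f:0; rest ⊤}
  B3:   IN={f:0; rest ⊤}   OUT={f:0; rest ⊤}
  B4:   IN={f:0; rest ⊤}   OUT={d:2, f:-2; rest ⊤}
  B5:   IN={d:2, f:-2; rest ⊤}   OUT={d:2, f:-2; rest ⊤}

Merge at B4: IN[B4] = OUT[B3] = {a: ⊤, b: ⊤, c: ⊤, d: ⊤, e: ⊤, f: 0}

Answer: {a: ⊤, b: ⊤, c: ⊤, d: ⊤, e: ⊤, f: 0}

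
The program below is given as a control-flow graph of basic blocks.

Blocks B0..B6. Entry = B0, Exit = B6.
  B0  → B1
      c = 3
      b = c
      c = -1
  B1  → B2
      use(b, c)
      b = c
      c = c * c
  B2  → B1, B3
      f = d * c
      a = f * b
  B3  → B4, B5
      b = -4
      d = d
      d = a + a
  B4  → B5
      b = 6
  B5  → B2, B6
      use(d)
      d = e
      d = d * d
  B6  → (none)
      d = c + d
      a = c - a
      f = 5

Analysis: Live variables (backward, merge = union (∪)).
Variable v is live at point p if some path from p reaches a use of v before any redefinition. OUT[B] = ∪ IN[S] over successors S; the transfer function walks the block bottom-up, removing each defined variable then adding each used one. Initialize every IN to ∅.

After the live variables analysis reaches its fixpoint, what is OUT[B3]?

Answer: {a, b, c, d, e}

Trace:
Converged values:
  B0: | IN={d, e} | OUT={b, c, d, e}
  B1: | IN={b, c, d, e} | OUT={b, c, d, e}
  B2: | IN={b, c, d, e} | OUT={a, b, c, d, e}
  B3: | IN={a, c, d, e} | OUT={a, b, c, d, e}
  B4: | IN={a, c, d, e} | OUT={a, b, c, d, e}
  B5: | IN={a, b, c, d, e} | OUT={a, b, c, d, e}
  B6: | IN={a, c, d} | OUT={}

Merge at B3: OUT[B3] = IN[B4] ⊔ IN[B5] = {a, b, c, d, e}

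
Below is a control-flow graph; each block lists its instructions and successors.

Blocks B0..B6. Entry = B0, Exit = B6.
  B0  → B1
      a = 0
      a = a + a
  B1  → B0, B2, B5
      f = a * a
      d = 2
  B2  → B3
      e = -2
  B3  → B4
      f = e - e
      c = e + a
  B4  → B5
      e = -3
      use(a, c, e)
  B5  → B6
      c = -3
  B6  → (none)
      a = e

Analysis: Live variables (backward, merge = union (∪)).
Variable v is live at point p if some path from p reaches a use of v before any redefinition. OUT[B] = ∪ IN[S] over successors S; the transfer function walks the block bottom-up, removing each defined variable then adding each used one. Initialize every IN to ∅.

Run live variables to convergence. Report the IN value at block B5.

Converged values:
  B0: | IN={e} | OUT={a, e}
  B1: | IN={a, e} | OUT={a, e}
  B2: | IN={a} | OUT={a, e}
  B3: | IN={a, e} | OUT={a, c}
  B4: | IN={a, c} | OUT={e}
  B5: | IN={e} | OUT={e}
  B6: | IN={e} | OUT={}

Merge at B5: OUT[B5] = IN[B6] = {e}
Applying B5's transfer function to that OUT value gives IN[B5] (row B5 above).

Answer: {e}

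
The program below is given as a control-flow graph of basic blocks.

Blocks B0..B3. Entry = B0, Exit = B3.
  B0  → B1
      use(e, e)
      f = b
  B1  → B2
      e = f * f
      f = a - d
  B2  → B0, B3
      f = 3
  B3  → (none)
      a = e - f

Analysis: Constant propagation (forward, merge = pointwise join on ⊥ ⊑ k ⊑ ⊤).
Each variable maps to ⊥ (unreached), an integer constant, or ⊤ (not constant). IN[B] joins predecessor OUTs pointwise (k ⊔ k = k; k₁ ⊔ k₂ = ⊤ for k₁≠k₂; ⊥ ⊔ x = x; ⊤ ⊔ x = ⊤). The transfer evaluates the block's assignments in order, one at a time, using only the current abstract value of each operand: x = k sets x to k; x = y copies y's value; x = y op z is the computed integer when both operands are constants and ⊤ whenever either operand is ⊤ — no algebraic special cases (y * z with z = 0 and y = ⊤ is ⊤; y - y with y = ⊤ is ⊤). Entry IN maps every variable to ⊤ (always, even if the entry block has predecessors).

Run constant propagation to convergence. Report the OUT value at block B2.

Per-block solution:
  B0:   IN=(all ⊤)   OUT=(all ⊤)
  B1:   IN=(all ⊤)   OUT=(all ⊤)
  B2:   IN=(all ⊤)   OUT={f:3; rest ⊤}
  B3:   IN={f:3; rest ⊤}   OUT={f:3; rest ⊤}

Merge at B2: IN[B2] = OUT[B1] = {a: ⊤, b: ⊤, c: ⊤, d: ⊤, e: ⊤, f: ⊤}
Applying B2's transfer function to that IN value gives OUT[B2] (row B2 above).

Answer: {a: ⊤, b: ⊤, c: ⊤, d: ⊤, e: ⊤, f: 3}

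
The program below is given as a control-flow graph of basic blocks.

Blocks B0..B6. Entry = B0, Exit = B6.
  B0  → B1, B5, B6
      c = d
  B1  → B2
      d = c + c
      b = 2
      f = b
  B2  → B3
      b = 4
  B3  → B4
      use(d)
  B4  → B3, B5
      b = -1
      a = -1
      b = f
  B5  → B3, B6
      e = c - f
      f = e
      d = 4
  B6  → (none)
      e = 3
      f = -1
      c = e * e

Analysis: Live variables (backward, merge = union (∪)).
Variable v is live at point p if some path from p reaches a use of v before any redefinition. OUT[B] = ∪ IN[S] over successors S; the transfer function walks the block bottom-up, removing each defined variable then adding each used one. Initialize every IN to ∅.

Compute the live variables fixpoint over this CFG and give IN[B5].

Answer: {c, f}

Trace:
Fixpoint table:
  B0:  IN={d, f}  OUT={c, f}
  B1:  IN={c}  OUT={c, d, f}
  B2:  IN={c, d, f}  OUT={c, d, f}
  B3:  IN={c, d, f}  OUT={c, d, f}
  B4:  IN={c, d, f}  OUT={c, d, f}
  B5:  IN={c, f}  OUT={c, d, f}
  B6:  IN={}  OUT={}

Merge at B5: OUT[B5] = IN[B3] ⊔ IN[B6] = {c, d, f}
Applying B5's transfer function to that OUT value gives IN[B5] (row B5 above).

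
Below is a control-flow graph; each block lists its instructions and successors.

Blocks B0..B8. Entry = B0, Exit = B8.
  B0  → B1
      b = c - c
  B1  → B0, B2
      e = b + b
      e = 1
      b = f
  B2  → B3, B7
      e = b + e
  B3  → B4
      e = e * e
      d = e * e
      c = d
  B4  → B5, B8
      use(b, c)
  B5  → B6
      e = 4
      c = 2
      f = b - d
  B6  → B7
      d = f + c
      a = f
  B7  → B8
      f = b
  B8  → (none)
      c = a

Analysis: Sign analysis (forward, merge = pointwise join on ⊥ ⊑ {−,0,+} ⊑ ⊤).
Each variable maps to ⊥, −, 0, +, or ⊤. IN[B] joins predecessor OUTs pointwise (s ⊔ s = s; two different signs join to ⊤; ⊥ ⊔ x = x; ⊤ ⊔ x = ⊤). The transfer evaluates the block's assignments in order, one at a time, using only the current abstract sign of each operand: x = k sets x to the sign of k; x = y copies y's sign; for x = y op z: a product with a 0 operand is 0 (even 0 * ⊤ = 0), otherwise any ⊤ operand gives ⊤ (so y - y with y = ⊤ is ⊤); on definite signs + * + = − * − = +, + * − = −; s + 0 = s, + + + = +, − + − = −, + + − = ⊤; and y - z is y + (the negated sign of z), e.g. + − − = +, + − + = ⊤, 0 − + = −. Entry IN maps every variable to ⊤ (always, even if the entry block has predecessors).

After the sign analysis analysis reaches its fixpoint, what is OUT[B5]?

Answer: {a: ⊤, b: ⊤, c: +, d: ⊤, e: +, f: ⊤}

Trace:
Converged values:
  B0:   IN=(all ⊤)   OUT=(all ⊤)
  B1:   IN=(all ⊤)   OUT={e:+; rest ⊤}
  B2:   IN={e:+; rest ⊤}   OUT=(all ⊤)
  B3:   IN=(all ⊤)   OUT=(all ⊤)
  B4:   IN=(all ⊤)   OUT=(all ⊤)
  B5:   IN=(all ⊤)   OUT={c:+, e:+; rest ⊤}
  B6:   IN={c:+, e:+; rest ⊤}   OUT={c:+, e:+; rest ⊤}
  B7:   IN=(all ⊤)   OUT=(all ⊤)
  B8:   IN=(all ⊤)   OUT=(all ⊤)

Merge at B5: IN[B5] = OUT[B4] = {a: ⊤, b: ⊤, c: ⊤, d: ⊤, e: ⊤, f: ⊤}
Applying B5's transfer function to that IN value gives OUT[B5] (row B5 above).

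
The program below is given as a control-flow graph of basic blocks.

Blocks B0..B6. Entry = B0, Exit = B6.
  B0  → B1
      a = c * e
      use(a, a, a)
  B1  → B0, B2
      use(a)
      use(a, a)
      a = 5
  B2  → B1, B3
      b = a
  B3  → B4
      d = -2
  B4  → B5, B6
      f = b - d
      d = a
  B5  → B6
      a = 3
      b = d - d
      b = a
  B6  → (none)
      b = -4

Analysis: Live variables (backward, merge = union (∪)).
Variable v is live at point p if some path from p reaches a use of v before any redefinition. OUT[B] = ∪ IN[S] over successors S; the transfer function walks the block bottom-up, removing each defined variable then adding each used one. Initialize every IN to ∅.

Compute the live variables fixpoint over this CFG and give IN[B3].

Answer: {a, b}

Trace:
Fixpoint table:
  B0: | IN={c, e} | OUT={a, c, e}
  B1: | IN={a, c, e} | OUT={a, c, e}
  B2: | IN={a, c, e} | OUT={a, b, c, e}
  B3: | IN={a, b} | OUT={a, b, d}
  B4: | IN={a, b, d} | OUT={d}
  B5: | IN={d} | OUT={}
  B6: | IN={} | OUT={}

Merge at B3: OUT[B3] = IN[B4] = {a, b, d}
Applying B3's transfer function to that OUT value gives IN[B3] (row B3 above).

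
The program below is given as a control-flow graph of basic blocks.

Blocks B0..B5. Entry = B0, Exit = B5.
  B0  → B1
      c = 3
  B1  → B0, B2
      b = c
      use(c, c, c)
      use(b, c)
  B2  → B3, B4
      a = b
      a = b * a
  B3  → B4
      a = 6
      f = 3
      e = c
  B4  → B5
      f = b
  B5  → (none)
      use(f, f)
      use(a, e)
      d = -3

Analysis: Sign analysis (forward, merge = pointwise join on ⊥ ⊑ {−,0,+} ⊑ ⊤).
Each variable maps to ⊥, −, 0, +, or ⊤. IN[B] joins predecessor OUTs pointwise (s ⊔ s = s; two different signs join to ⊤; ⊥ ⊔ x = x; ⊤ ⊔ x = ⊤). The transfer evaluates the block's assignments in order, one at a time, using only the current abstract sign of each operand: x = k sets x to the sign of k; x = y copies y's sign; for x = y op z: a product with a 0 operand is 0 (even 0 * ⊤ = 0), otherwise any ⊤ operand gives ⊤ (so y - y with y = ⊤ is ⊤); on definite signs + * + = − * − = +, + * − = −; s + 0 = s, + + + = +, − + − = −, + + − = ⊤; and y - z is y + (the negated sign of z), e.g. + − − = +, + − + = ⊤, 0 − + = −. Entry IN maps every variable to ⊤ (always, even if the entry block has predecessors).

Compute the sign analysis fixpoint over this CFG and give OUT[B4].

Per-block solution:
  B0: | IN=(all ⊤) | OUT={c:+; rest ⊤}
  B1: | IN={c:+; rest ⊤} | OUT={b:+, c:+; rest ⊤}
  B2: | IN={b:+, c:+; rest ⊤} | OUT={a:+, b:+, c:+; rest ⊤}
  B3: | IN={a:+, b:+, c:+; rest ⊤} | OUT={a:+, b:+, c:+, e:+, f:+; rest ⊤}
  B4: | IN={a:+, b:+, c:+; rest ⊤} | OUT={a:+, b:+, c:+, f:+; rest ⊤}
  B5: | IN={a:+, b:+, c:+, f:+; rest ⊤} | OUT={a:+, b:+, c:+, d:-, f:+; rest ⊤}

Merge at B4: IN[B4] = OUT[B2] ⊔ OUT[B3] = {a: +, b: +, c: +, d: ⊤, e: ⊤, f: ⊤}
Applying B4's transfer function to that IN value gives OUT[B4] (row B4 above).

Answer: {a: +, b: +, c: +, d: ⊤, e: ⊤, f: +}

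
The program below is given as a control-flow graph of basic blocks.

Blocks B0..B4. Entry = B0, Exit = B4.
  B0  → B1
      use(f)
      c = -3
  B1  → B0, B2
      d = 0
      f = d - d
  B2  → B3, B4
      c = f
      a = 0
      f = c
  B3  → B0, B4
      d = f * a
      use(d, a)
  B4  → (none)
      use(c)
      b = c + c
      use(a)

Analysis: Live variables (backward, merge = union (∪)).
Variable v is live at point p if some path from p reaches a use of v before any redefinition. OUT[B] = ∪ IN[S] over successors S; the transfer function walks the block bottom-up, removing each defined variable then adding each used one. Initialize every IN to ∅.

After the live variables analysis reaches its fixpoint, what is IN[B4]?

Answer: {a, c}

Trace:
Fixpoint table:
  B0:  IN={f}  OUT={}
  B1:  IN={}  OUT={f}
  B2:  IN={f}  OUT={a, c, f}
  B3:  IN={a, c, f}  OUT={a, c, f}
  B4:  IN={a, c}  OUT={}

B4 is the boundary node: OUT[B4] = {}
Applying B4's transfer function to that OUT value gives IN[B4] (row B4 above).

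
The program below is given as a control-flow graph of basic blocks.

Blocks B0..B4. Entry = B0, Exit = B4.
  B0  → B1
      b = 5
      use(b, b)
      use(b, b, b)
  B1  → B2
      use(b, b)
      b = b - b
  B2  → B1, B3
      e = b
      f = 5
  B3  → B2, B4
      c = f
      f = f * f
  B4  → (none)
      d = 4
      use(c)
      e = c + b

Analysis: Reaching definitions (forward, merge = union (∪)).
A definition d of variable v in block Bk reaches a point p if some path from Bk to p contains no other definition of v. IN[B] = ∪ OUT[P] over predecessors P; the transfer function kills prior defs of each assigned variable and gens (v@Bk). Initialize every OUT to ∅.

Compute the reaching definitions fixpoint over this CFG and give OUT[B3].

Converged values:
  B0: | IN={} | OUT={b@B0}
  B1: | IN={b@B0, b@B1, c@B3, e@B2, f@B2} | OUT={b@B1, c@B3, e@B2, f@B2}
  B2: | IN={b@B1, c@B3, e@B2, f@B2, f@B3} | OUT={b@B1, c@B3, e@B2, f@B2}
  B3: | IN={b@B1, c@B3, e@B2, f@B2} | OUT={b@B1, c@B3, e@B2, f@B3}
  B4: | IN={b@B1, c@B3, e@B2, f@B3} | OUT={b@B1, c@B3, d@B4, e@B4, f@B3}

Merge at B3: IN[B3] = OUT[B2] = {b@B1, c@B3, e@B2, f@B2}
Applying B3's transfer function to that IN value gives OUT[B3] (row B3 above).

Answer: {b@B1, c@B3, e@B2, f@B3}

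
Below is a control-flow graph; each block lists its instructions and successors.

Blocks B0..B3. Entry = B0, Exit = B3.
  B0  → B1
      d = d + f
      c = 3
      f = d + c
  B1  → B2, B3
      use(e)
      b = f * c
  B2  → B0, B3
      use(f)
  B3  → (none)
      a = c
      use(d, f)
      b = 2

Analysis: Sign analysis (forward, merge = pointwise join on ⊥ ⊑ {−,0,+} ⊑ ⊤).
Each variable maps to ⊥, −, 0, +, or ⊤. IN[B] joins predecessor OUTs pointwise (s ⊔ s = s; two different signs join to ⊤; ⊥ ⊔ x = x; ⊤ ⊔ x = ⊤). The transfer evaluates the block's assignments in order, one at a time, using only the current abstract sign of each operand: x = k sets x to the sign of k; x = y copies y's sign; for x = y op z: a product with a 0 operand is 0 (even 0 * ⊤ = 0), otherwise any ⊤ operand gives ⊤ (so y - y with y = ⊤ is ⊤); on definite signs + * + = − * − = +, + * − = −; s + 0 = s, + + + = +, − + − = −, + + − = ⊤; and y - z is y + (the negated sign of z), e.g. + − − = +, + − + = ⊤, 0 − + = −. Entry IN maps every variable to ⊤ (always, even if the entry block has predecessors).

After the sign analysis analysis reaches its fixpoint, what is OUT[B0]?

Answer: {a: ⊤, b: ⊤, c: +, d: ⊤, e: ⊤, f: ⊤}

Derivation:
Converged values:
  B0:   IN=(all ⊤)   OUT={c:+; rest ⊤}
  B1:   IN={c:+; rest ⊤}   OUT={c:+; rest ⊤}
  B2:   IN={c:+; rest ⊤}   OUT={c:+; rest ⊤}
  B3:   IN={c:+; rest ⊤}   OUT={a:+, b:+, c:+; rest ⊤}

Merge at B0 (entry node, so the boundary value (all ⊤) is joined with the incoming edge(s)): IN[B0] = (all ⊤) ⊔ OUT[B2] = {a: ⊤, b: ⊤, c: ⊤, d: ⊤, e: ⊤, f: ⊤}
Applying B0's transfer function to that IN value gives OUT[B0] (row B0 above).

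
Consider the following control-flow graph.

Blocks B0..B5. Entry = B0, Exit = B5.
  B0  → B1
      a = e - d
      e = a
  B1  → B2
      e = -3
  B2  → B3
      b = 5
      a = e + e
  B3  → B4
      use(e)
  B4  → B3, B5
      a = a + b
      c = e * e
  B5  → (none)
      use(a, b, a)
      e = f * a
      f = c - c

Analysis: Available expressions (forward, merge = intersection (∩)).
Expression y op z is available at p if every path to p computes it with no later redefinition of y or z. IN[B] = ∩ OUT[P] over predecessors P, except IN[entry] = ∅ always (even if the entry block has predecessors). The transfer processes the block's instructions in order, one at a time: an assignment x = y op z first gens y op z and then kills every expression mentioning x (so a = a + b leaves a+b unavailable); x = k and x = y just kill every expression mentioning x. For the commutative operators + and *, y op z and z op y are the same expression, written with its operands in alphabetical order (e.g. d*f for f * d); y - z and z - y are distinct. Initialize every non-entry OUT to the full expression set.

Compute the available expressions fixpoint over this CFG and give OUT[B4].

Answer: {e*e, e+e}

Trace:
Converged values:
  B0:   IN={}   OUT={}
  B1:   IN={}   OUT={}
  B2:   IN={}   OUT={e+e}
  B3:   IN={e+e}   OUT={e+e}
  B4:   IN={e+e}   OUT={e*e, e+e}
  B5:   IN={e*e, e+e}   OUT={c-c}

Merge at B4: IN[B4] = OUT[B3] = {e+e}
Applying B4's transfer function to that IN value gives OUT[B4] (row B4 above).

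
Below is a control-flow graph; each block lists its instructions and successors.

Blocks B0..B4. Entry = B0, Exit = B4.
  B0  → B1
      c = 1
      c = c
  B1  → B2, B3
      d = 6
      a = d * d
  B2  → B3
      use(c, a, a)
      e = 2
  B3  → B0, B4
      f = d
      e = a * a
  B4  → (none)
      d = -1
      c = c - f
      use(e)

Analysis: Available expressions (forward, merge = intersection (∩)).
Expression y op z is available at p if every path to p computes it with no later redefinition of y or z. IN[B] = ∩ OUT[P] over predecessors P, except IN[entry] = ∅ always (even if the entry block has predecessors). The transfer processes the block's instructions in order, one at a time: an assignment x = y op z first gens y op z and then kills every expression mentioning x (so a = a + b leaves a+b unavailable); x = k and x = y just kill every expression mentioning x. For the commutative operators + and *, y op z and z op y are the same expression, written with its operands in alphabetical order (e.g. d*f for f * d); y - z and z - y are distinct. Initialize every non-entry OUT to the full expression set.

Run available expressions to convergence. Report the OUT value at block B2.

Answer: {d*d}

Derivation:
Per-block solution:
  B0:  IN={}  OUT={}
  B1:  IN={}  OUT={d*d}
  B2:  IN={d*d}  OUT={d*d}
  B3:  IN={d*d}  OUT={a*a, d*d}
  B4:  IN={a*a, d*d}  OUT={a*a}

Merge at B2: IN[B2] = OUT[B1] = {d*d}
Applying B2's transfer function to that IN value gives OUT[B2] (row B2 above).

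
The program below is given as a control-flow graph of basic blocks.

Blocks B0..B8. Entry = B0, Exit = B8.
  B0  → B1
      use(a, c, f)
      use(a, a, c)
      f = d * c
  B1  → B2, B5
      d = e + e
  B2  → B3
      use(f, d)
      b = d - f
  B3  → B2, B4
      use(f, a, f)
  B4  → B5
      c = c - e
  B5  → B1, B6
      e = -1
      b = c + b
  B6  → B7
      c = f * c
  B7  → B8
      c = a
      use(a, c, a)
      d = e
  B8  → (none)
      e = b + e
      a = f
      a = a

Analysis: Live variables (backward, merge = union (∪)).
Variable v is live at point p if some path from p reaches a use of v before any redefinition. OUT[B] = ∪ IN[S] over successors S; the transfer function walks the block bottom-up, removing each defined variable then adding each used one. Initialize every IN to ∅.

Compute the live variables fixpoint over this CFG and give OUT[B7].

Answer: {b, e, f}

Derivation:
Fixpoint table:
  B0: | IN={a, b, c, d, e, f} | OUT={a, b, c, e, f}
  B1: | IN={a, b, c, e, f} | OUT={a, b, c, d, e, f}
  B2: | IN={a, c, d, e, f} | OUT={a, b, c, d, e, f}
  B3: | IN={a, b, c, d, e, f} | OUT={a, b, c, d, e, f}
  B4: | IN={a, b, c, e, f} | OUT={a, b, c, f}
  B5: | IN={a, b, c, f} | OUT={a, b, c, e, f}
  B6: | IN={a, b, c, e, f} | OUT={a, b, e, f}
  B7: | IN={a, b, e, f} | OUT={b, e, f}
  B8: | IN={b, e, f} | OUT={}

Merge at B7: OUT[B7] = IN[B8] = {b, e, f}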